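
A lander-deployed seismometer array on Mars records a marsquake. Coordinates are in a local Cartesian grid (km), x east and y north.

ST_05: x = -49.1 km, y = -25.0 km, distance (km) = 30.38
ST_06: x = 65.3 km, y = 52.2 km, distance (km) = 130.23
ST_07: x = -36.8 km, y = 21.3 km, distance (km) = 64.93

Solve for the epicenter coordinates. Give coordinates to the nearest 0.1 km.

-24.2 km east, -42.4 km north

Circle about each station: (x + 49.1)² + (y + 25.0)² = 30.38²; (x − 65.3)² + (y − 52.2)² = 130.23²; (x + 36.8)² + (y − 21.3)² = 64.93².
Subtracting the ST_05 equation from the ST_06 and ST_07 equations removes the quadratic terms:
228.8 x + 154.4 y = -12083.79
24.6 x + 92.6 y = -4520.84
Solving the 2×2 system: x ≈ -24.2, y ≈ -42.4 km.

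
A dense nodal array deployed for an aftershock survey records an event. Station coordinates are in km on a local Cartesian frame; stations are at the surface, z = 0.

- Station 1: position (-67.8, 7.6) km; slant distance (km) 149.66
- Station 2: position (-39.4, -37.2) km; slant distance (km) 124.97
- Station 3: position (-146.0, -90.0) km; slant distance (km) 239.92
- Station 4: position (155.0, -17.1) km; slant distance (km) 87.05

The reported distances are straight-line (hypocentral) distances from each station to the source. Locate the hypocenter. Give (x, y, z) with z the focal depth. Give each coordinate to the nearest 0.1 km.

Each station gives a sphere (x−x_i)² + (y−y_i)² + z² = d_i² (stations at z=0).
Subtracting the Station 1 sphere from Station 2 and Station 3: z² cancels, leaving linear equations in x and y:
56.8 x − 89.6 y = 5062.21
-156.4 x − 195.2 y = -10402.09
Solving: x ≈ 76.498, y ≈ -8.003 km (keep extra digits for the depth step; rounded: 76.5, -8.0).
Then from the Station 1 sphere: z² = 149.66² − (x + 67.8)² − (y − 7.6)² with x = 76.498, y = -8.003, so z ≈ 36.507 ≈ 36.5 km.

x ≈ 76.5 km, y ≈ -8.0 km, depth ≈ 36.5 km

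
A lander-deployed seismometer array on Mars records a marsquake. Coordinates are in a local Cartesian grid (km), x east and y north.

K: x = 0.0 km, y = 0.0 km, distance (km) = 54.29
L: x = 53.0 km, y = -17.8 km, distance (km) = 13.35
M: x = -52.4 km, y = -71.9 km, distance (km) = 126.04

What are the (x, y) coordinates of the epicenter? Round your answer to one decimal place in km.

Circle about each station: x² + y² = 54.29²; (x − 53.0)² + (y + 17.8)² = 13.35²; (x + 52.4)² + (y + 71.9)² = 126.04².
Subtracting the K equation from the L and M equations removes the quadratic terms:
106.0 x − 35.6 y = 5895.02
-104.8 x − 143.8 y = -5023.31
Solving the 2×2 system: x ≈ 54.1, y ≈ -4.5 km.

x ≈ 54.1 km, y ≈ -4.5 km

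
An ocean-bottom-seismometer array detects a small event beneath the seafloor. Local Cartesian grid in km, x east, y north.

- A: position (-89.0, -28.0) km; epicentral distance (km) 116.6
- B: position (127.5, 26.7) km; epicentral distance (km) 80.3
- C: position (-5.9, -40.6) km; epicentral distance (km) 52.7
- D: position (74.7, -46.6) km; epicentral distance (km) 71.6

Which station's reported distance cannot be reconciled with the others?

B

Solve using three stations at a time. Using A, C, D (subtract circle equations pairwise → linear system) gives (x, y) ≈ (23.3, 3.0).
Distances from that point to each station vs reported:
  A: calculated 116.5 vs reported 116.6 → residual 0.1 km
  B: calculated 106.9 vs reported 80.3 → residual 26.6 km
  C: calculated 52.4 vs reported 52.7 → residual 0.3 km
  D: calculated 71.4 vs reported 71.6 → residual 0.2 km
A, C, D are mutually consistent (residuals ≈ 0); B is off by 26.6 km.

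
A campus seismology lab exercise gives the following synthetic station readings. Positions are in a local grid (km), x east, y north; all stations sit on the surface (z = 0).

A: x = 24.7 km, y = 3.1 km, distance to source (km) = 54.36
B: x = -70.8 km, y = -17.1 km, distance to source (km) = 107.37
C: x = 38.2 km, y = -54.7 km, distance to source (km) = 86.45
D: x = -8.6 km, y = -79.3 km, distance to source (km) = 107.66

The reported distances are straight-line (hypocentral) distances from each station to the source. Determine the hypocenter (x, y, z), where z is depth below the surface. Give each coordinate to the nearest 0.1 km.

(18.2, 10.2, 53.5)

Each station gives a sphere (x−x_i)² + (y−y_i)² + z² = d_i² (stations at z=0).
Subtracting the A sphere from B and C: z² cancels, leaving linear equations in x and y:
-191.0 x − 40.4 y = -3887.96
27.0 x − 115.6 y = -686.96
Solving: x ≈ 18.200, y ≈ 10.193 km (keep extra digits for the depth step; rounded: 18.2, 10.2).
Then from the A sphere: z² = 54.36² − (x − 24.7)² − (y − 3.1)² with x = 18.200, y = 10.193, so z ≈ 53.502 ≈ 53.5 km.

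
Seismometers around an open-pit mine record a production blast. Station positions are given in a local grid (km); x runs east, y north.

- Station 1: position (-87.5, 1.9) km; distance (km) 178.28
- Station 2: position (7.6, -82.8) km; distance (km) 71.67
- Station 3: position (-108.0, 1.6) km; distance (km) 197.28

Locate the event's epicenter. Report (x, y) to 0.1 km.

Circle about each station: (x + 87.5)² + (y − 1.9)² = 178.28²; (x − 7.6)² + (y + 82.8)² = 71.67²; (x + 108.0)² + (y − 1.6)² = 197.28².
Subtracting the Station 1 equation from the Station 2 and Station 3 equations removes the quadratic terms:
190.2 x − 169.4 y = 25900.91
-41.0 x − 0.6 y = -3128.94
Solving the 2×2 system: x ≈ 77.3, y ≈ -66.1 km.
Check against Station 1 (with the unrounded x, y): √((x + 87.5)²+(y − 1.9)²) = 178.27 ≈ 178.28 km. ✓

77.3 km east, -66.1 km north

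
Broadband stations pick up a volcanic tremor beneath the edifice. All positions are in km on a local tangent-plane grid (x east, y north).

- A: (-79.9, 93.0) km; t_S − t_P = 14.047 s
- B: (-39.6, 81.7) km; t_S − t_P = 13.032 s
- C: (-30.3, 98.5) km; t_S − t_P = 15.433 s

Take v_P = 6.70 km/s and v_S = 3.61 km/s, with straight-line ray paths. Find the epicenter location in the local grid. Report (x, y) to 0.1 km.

-67.9 km east, -16.3 km north

Distance from S−P lag: d = Δt · v_P v_S / (v_P − v_S) = Δt · (6.70·3.61)/(6.70−3.61) ≈ 7.8275·Δt.
So d_A = 109.95, d_B = 102.01, d_C = 120.80 km.
Circle about each station: (x + 79.9)² + (y − 93.0)² = 109.95²; (x + 39.6)² + (y − 81.7)² = 102.01²; (x + 30.3)² + (y − 98.5)² = 120.80².
Subtracting the A equation from the B and C equations removes the quadratic terms:
80.6 x − 22.6 y = -5107.00
99.2 x + 11.0 y = -6916.31
Solving the 2×2 system: x ≈ -67.9, y ≈ -16.3 km.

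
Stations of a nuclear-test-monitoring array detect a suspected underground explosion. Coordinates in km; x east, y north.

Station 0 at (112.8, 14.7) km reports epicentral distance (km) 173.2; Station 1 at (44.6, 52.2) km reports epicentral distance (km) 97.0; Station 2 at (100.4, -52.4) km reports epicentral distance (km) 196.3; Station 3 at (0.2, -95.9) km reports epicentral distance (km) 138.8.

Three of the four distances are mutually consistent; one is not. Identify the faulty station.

Station 3

Solve using three stations at a time. Using Station 0, Station 1, Station 2 (subtract circle equations pairwise → linear system) gives (x, y) ≈ (-50.1, 73.7).
Distances from that point to each station vs reported:
  Station 0: calculated 173.3 vs reported 173.2 → residual 0.1 km
  Station 1: calculated 97.1 vs reported 97.0 → residual 0.1 km
  Station 2: calculated 196.4 vs reported 196.3 → residual 0.1 km
  Station 3: calculated 176.9 vs reported 138.8 → residual 38.1 km
Station 0, Station 1, Station 2 are mutually consistent (residuals ≈ 0); Station 3 is off by 38.1 km.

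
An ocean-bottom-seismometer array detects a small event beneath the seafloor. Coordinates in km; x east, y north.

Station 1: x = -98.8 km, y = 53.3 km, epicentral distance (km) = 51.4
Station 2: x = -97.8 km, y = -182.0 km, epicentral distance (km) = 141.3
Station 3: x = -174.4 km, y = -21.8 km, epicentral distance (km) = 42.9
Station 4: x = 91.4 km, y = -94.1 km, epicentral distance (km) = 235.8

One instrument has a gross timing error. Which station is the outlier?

Station 1

Solve using three stations at a time. Using Station 2, Station 3, Station 4 (subtract circle equations pairwise → linear system) gives (x, y) ≈ (-139.7, -47.0).
Distances from that point to each station vs reported:
  Station 1: calculated 108.3 vs reported 51.4 → residual 56.9 km
  Station 2: calculated 141.3 vs reported 141.3 → residual 0.0 km
  Station 3: calculated 42.9 vs reported 42.9 → residual 0.0 km
  Station 4: calculated 235.8 vs reported 235.8 → residual 0.0 km
Station 2, Station 3, Station 4 are mutually consistent (residuals ≈ 0); Station 1 is off by 56.9 km.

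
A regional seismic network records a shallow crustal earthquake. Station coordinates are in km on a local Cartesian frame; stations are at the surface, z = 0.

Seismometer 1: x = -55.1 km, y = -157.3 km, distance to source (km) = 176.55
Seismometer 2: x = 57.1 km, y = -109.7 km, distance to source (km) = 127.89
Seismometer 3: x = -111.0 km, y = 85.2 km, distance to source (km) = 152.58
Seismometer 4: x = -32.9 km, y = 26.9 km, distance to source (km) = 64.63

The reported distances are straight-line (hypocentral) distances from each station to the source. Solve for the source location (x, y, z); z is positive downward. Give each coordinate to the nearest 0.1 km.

x ≈ 9.7 km, y ≈ 1.6 km, depth ≈ 41.5 km

Each station gives a sphere (x−x_i)² + (y−y_i)² + z² = d_i² (stations at z=0).
Subtracting the Seismometer 1 sphere from Seismometer 2 and Seismometer 3: z² cancels, leaving linear equations in x and y:
224.4 x + 95.2 y = 2329.25
-111.8 x + 485.0 y = -310.01
Solving: x ≈ 9.702, y ≈ 1.597 km (keep extra digits for the depth step; rounded: 9.7, 1.6).
Then from the Seismometer 1 sphere: z² = 176.55² − (x + 55.1)² − (y + 157.3)² with x = 9.702, y = 1.597, so z ≈ 41.501 ≈ 41.5 km.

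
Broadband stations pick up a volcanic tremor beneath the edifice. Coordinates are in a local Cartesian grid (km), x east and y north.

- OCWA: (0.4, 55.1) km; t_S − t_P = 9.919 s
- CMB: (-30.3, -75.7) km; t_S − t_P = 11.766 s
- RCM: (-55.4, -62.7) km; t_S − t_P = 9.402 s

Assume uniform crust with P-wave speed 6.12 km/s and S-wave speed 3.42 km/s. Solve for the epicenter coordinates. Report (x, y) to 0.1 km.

(-61.8, 9.9)

Distance from S−P lag: d = Δt · v_P v_S / (v_P − v_S) = Δt · (6.12·3.42)/(6.12−3.42) ≈ 7.7520·Δt.
So d_OCWA = 76.89, d_CMB = 91.21, d_RCM = 72.88 km.
Circle about each station: (x − 0.4)² + (y − 55.1)² = 76.89²; (x + 30.3)² + (y + 75.7)² = 91.21²; (x + 55.4)² + (y + 62.7)² = 72.88².
Subtracting the OCWA equation from the CMB and RCM equations removes the quadratic terms:
-61.4 x − 261.6 y = 1205.22
-111.6 x − 235.6 y = 4564.86
Solving the 2×2 system: x ≈ -61.8, y ≈ 9.9 km.
Check against OCWA (with the unrounded x, y): √((x − 0.4)²+(y − 55.1)²) = 76.89 ≈ 76.89 km. ✓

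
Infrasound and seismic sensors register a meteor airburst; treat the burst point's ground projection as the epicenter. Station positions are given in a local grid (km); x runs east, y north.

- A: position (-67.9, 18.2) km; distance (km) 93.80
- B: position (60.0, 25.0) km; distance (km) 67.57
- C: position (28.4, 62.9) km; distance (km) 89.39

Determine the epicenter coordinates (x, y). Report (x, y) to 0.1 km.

x ≈ 15.1 km, y ≈ -25.5 km

Circle about each station: (x + 67.9)² + (y − 18.2)² = 93.80²; (x − 60.0)² + (y − 25.0)² = 67.57²; (x − 28.4)² + (y − 62.9)² = 89.39².
Subtracting the A equation from the B and C equations removes the quadratic terms:
255.8 x + 13.6 y = 3516.09
192.6 x + 89.4 y = 629.19
Solving the 2×2 system: x ≈ 15.1, y ≈ -25.5 km.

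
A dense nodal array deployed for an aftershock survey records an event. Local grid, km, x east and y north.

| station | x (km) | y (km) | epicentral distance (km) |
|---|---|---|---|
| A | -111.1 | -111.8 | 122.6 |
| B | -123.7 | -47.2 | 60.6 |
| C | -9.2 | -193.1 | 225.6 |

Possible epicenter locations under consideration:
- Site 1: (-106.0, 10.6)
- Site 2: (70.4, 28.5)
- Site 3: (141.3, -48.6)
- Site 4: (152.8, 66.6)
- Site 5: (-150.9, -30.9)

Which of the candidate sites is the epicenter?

Site 1

For each candidate, compare |candidate − station| to the reported distance:
Site 1: residuals A 0.1, B 0.2, C 0.1 → max 0.2 km
Site 2: residuals A 106.8, B 147.7, C 9.9 → max 147.7 km
Site 3: residuals A 137.6, B 204.4, C 17.0 → max 204.4 km
Site 4: residuals A 195.9, B 238.4, C 80.5 → max 238.4 km
Site 5: residuals A 32.4, B 28.9, C 10.2 → max 32.4 km
Only Site 1 has all residuals ≈ 0.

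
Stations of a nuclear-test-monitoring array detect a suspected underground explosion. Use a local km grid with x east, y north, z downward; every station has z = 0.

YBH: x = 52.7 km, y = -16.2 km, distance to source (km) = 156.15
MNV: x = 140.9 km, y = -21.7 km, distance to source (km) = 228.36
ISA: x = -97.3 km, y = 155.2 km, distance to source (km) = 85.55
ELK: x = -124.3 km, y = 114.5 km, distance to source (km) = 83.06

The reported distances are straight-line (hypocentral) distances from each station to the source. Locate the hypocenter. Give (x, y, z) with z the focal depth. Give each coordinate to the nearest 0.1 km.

x ≈ -53.7 km, y ≈ 91.8 km, depth ≈ 37.4 km

Each station gives a sphere (x−x_i)² + (y−y_i)² + z² = d_i² (stations at z=0).
Subtracting the YBH sphere from MNV and ISA: z² cancels, leaving linear equations in x and y:
176.4 x − 11.0 y = -10481.50
-300.0 x + 342.8 y = 47578.62
Solving: x ≈ -53.694, y ≈ 91.804 km (keep extra digits for the depth step; rounded: -53.7, 91.8).
Then from the YBH sphere: z² = 156.15² − (x − 52.7)² − (y + 16.2)² with x = -53.694, y = 91.804, so z ≈ 37.394 ≈ 37.4 km.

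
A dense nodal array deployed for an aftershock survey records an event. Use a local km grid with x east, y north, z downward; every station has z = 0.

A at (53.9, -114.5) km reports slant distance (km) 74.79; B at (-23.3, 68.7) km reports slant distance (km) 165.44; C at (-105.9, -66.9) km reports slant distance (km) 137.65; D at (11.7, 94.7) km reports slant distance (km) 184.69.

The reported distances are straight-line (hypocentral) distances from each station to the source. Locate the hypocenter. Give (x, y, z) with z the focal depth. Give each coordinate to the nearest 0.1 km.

(18.7, -80.9, 56.8)

Each station gives a sphere (x−x_i)² + (y−y_i)² + z² = d_i² (stations at z=0).
Subtracting the A sphere from B and C: z² cancels, leaving linear equations in x and y:
-154.4 x + 366.4 y = -32529.73
-319.6 x + 95.2 y = -13679.02
Solving: x ≈ 18.702, y ≈ -80.901 km (keep extra digits for the depth step; rounded: 18.7, -80.9).
Then from the A sphere: z² = 74.79² − (x − 53.9)² − (y + 114.5)² with x = 18.702, y = -80.901, so z ≈ 56.796 ≈ 56.8 km.
Check against D (with the unrounded solution): distance 184.69 ≈ 184.69 km. ✓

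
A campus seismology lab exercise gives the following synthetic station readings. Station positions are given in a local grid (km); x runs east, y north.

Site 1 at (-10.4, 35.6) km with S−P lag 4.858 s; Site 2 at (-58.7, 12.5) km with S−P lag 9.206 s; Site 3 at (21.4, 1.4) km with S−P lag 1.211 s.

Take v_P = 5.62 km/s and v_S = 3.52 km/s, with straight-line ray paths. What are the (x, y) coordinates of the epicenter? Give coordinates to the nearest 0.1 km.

Distance from S−P lag: d = Δt · v_P v_S / (v_P − v_S) = Δt · (5.62·3.52)/(5.62−3.52) ≈ 9.4202·Δt.
So d_Site 1 = 45.76, d_Site 2 = 86.72, d_Site 3 = 11.41 km.
Circle about each station: (x + 10.4)² + (y − 35.6)² = 45.76²; (x + 58.7)² + (y − 12.5)² = 86.72²; (x − 21.4)² + (y − 1.4)² = 11.41².
Subtracting pairs of circle equations eliminates x²+y² and gives linear equations (the radical axes):
-96.6 x − 46.2 y = -3199.96
63.6 x − 68.4 y = 1048.19
Solving the 2×2 system: x ≈ 28.0, y ≈ 10.7 km.

x ≈ 28.0 km, y ≈ 10.7 km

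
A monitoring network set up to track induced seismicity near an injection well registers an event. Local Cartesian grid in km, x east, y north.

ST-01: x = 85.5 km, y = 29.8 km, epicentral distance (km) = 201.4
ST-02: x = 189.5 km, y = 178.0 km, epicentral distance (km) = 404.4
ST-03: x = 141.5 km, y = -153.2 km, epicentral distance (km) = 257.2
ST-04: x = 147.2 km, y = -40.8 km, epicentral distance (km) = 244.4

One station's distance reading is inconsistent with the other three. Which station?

ST-02

Solve using three stations at a time. Using ST-01, ST-03, ST-04 (subtract circle equations pairwise → linear system) gives (x, y) ≈ (-97.0, -56.2).
Distances from that point to each station vs reported:
  ST-01: calculated 201.8 vs reported 201.4 → residual 0.4 km
  ST-02: calculated 370.0 vs reported 404.4 → residual 34.4 km
  ST-03: calculated 257.5 vs reported 257.2 → residual 0.3 km
  ST-04: calculated 244.7 vs reported 244.4 → residual 0.3 km
ST-01, ST-03, ST-04 are mutually consistent (residuals ≈ 0); ST-02 is off by 34.4 km.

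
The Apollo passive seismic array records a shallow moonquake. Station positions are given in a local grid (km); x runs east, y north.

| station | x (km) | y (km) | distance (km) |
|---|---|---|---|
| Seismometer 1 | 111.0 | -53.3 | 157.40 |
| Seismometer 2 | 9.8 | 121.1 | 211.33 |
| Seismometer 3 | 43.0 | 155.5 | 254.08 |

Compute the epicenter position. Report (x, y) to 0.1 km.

-43.5 km east, -83.4 km north

Circle about each station: (x − 111.0)² + (y + 53.3)² = 157.40²; (x − 9.8)² + (y − 121.1)² = 211.33²; (x − 43.0)² + (y − 155.5)² = 254.08².
Subtracting the Seismometer 1 equation from the Seismometer 2 and Seismometer 3 equations removes the quadratic terms:
-202.4 x + 348.8 y = -20286.25
-136.0 x + 417.6 y = -28914.53
Solving the 2×2 system: x ≈ -43.5, y ≈ -83.4 km.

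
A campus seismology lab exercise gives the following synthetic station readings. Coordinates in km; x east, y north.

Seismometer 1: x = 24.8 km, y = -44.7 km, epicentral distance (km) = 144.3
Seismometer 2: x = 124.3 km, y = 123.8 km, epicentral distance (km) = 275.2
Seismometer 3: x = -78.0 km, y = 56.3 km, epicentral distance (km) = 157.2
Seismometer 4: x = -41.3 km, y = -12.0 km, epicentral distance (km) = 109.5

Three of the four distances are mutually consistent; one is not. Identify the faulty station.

Seismometer 2

Solve using three stations at a time. Using Seismometer 1, Seismometer 3, Seismometer 4 (subtract circle equations pairwise → linear system) gives (x, y) ≈ (-109.4, -97.7).
Distances from that point to each station vs reported:
  Seismometer 1: calculated 144.3 vs reported 144.3 → residual 0.0 km
  Seismometer 2: calculated 322.0 vs reported 275.2 → residual 46.8 km
  Seismometer 3: calculated 157.2 vs reported 157.2 → residual 0.0 km
  Seismometer 4: calculated 109.4 vs reported 109.5 → residual 0.1 km
Seismometer 1, Seismometer 3, Seismometer 4 are mutually consistent (residuals ≈ 0); Seismometer 2 is off by 46.8 km.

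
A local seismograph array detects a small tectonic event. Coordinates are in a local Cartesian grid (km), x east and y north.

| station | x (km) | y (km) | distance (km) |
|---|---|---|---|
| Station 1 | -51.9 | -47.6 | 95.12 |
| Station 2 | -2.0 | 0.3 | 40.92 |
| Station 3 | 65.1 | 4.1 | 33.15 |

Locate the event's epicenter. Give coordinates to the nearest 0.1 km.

Circle about each station: (x + 51.9)² + (y + 47.6)² = 95.12²; (x + 2.0)² + (y − 0.3)² = 40.92²; (x − 65.1)² + (y − 4.1)² = 33.15².
Subtracting pairs of circle equations eliminates x²+y² and gives linear equations (the radical axes):
99.8 x + 95.8 y = 2418.09
234.0 x + 103.4 y = 7244.34
Solving the 2×2 system: x ≈ 36.7, y ≈ -13.0 km.

x ≈ 36.7 km, y ≈ -13.0 km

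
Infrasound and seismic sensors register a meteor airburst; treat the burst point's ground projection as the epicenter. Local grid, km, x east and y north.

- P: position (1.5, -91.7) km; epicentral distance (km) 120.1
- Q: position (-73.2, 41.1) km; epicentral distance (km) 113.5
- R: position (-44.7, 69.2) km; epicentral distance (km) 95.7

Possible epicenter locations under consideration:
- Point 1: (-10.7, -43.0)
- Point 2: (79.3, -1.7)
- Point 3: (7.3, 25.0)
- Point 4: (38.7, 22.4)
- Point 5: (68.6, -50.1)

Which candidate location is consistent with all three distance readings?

For each candidate, compare |candidate − station| to the reported distance:
Point 1: residuals P 69.9, Q 8.7, R 21.5 → max 69.9 km
Point 2: residuals P 1.1, Q 44.9, R 47.1 → max 47.1 km
Point 3: residuals P 3.3, Q 31.4, R 27.5 → max 31.4 km
Point 4: residuals P 0.1, Q 0.0, R 0.1 → max 0.1 km
Point 5: residuals P 41.2, Q 55.1, R 68.8 → max 68.8 km
Only Point 4 has all residuals ≈ 0.

Point 4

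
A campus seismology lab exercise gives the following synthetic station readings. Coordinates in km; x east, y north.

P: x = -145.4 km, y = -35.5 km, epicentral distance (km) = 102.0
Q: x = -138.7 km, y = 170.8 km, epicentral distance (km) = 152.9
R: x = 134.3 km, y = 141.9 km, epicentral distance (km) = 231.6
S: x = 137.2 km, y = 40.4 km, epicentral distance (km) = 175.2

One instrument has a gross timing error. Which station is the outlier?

Solve using three stations at a time. Using P, Q, R (subtract circle equations pairwise → linear system) gives (x, y) ≈ (-70.6, 33.9).
Distances from that point to each station vs reported:
  P: calculated 102.0 vs reported 102.0 → residual 0.0 km
  Q: calculated 152.9 vs reported 152.9 → residual 0.0 km
  R: calculated 231.6 vs reported 231.6 → residual 0.0 km
  S: calculated 207.9 vs reported 175.2 → residual 32.7 km
P, Q, R are mutually consistent (residuals ≈ 0); S is off by 32.7 km.

S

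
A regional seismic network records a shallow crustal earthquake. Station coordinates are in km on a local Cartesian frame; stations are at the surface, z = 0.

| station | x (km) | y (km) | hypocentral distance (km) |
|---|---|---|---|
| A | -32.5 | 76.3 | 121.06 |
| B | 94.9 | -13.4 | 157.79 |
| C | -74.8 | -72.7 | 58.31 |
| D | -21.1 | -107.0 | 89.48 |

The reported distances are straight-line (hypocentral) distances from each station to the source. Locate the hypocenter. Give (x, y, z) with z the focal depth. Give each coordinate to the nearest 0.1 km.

Each station gives a sphere (x−x_i)² + (y−y_i)² + z² = d_i² (stations at z=0).
Subtracting the A sphere from B and C: z² cancels, leaving linear equations in x and y:
254.8 x − 179.4 y = -7934.53
-84.6 x − 298.0 y = 15257.86
Solving: x ≈ -55.997, y ≈ -35.304 km (keep extra digits for the depth step; rounded: -56.0, -35.3).
Then from the A sphere: z² = 121.06² − (x + 32.5)² − (y − 76.3)² with x = -55.997, y = -35.304, so z ≈ 40.595 ≈ 40.6 km.
Check against D (with the unrounded solution): distance 89.48 ≈ 89.48 km. ✓

x ≈ -56.0 km, y ≈ -35.3 km, depth ≈ 40.6 km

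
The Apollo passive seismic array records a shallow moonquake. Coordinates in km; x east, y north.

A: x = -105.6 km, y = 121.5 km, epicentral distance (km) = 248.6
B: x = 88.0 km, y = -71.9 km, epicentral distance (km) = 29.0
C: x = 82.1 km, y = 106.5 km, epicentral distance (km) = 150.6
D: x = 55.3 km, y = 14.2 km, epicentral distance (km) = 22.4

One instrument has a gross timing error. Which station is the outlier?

D

Solve using three stations at a time. Using A, B, C (subtract circle equations pairwise → linear system) gives (x, y) ≈ (79.8, -44.1).
Distances from that point to each station vs reported:
  A: calculated 248.6 vs reported 248.6 → residual 0.0 km
  B: calculated 29.0 vs reported 29.0 → residual 0.0 km
  C: calculated 150.6 vs reported 150.6 → residual 0.0 km
  D: calculated 63.2 vs reported 22.4 → residual 40.8 km
A, B, C are mutually consistent (residuals ≈ 0); D is off by 40.8 km.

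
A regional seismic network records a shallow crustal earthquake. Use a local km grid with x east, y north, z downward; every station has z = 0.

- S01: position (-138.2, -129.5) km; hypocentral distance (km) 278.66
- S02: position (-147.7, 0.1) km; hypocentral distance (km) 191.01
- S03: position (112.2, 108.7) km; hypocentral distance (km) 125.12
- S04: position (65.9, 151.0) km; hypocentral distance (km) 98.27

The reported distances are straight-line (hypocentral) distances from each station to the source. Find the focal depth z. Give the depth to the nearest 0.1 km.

z ≈ 57.8 km

Each station gives a sphere (x−x_i)² + (y−y_i)² + z² = d_i² (stations at z=0).
Subtracting the S01 sphere from S02 and S03: z² cancels, leaving linear equations in x and y:
-19.0 x + 259.2 y = 27112.39
500.8 x + 476.4 y = 50531.42
Solving: x ≈ 1.306, y ≈ 104.696 km (keep extra digits for the depth step; rounded: 1.3, 104.7).
Then from the S01 sphere: z² = 278.66² − (x + 138.2)² − (y + 129.5)² with x = 1.306, y = 104.696, so z ≈ 57.807 ≈ 57.8 km.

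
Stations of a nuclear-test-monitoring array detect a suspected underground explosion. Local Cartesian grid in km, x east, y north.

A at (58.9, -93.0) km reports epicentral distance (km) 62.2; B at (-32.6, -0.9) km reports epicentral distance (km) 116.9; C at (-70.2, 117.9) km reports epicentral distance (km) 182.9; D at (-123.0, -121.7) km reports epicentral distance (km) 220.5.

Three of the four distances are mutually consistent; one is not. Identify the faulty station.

C

Solve using three stations at a time. Using A, B, D (subtract circle equations pairwise → linear system) gives (x, y) ≈ (79.4, -34.3).
Distances from that point to each station vs reported:
  A: calculated 62.2 vs reported 62.2 → residual 0.0 km
  B: calculated 116.9 vs reported 116.9 → residual 0.0 km
  C: calculated 213.4 vs reported 182.9 → residual 30.5 km
  D: calculated 220.5 vs reported 220.5 → residual 0.0 km
A, B, D are mutually consistent (residuals ≈ 0); C is off by 30.5 km.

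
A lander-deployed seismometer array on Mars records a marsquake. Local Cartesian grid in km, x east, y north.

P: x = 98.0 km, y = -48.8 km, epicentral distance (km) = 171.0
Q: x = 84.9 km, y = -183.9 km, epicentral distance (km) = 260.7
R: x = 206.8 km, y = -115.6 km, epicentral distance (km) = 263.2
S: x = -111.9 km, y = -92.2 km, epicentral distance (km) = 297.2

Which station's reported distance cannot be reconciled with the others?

Q

Solve using three stations at a time. Using P, R, S (subtract circle equations pairwise → linear system) gives (x, y) ≈ (93.9, 122.2).
Distances from that point to each station vs reported:
  P: calculated 171.1 vs reported 171.0 → residual 0.1 km
  Q: calculated 306.3 vs reported 260.7 → residual 45.6 km
  R: calculated 263.3 vs reported 263.2 → residual 0.1 km
  S: calculated 297.3 vs reported 297.2 → residual 0.1 km
P, R, S are mutually consistent (residuals ≈ 0); Q is off by 45.6 km.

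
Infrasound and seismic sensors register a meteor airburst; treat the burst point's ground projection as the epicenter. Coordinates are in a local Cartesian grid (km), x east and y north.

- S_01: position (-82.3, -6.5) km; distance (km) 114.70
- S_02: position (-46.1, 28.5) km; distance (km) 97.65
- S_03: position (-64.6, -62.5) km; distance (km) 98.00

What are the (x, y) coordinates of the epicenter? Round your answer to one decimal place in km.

Circle about each station: (x + 82.3)² + (y + 6.5)² = 114.70²; (x + 46.1)² + (y − 28.5)² = 97.65²; (x + 64.6)² + (y + 62.5)² = 98.00².
Subtracting the S_01 equation from the S_02 and S_03 equations removes the quadratic terms:
72.4 x + 70.0 y = -257.51
35.4 x − 112.0 y = 4815.96
Solving the 2×2 system: x ≈ 29.1, y ≈ -33.8 km.

(29.1, -33.8)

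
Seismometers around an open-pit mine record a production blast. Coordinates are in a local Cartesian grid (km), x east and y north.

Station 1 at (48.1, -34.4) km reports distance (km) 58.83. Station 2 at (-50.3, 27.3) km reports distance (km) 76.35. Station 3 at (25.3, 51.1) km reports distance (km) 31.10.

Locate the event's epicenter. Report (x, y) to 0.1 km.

Circle about each station: (x − 48.1)² + (y + 34.4)² = 58.83²; (x + 50.3)² + (y − 27.3)² = 76.35²; (x − 25.3)² + (y − 51.1)² = 31.10².
Subtracting pairs of circle equations eliminates x²+y² and gives linear equations (the radical axes):
-196.8 x + 123.4 y = -2589.94
-45.6 x + 171.0 y = 2248.09
Solving the 2×2 system: x ≈ 25.7, y ≈ 20.0 km.
Check against Station 1 (with the unrounded x, y): √((x − 48.1)²+(y + 34.4)²) = 58.83 ≈ 58.83 km. ✓

x ≈ 25.7 km, y ≈ 20.0 km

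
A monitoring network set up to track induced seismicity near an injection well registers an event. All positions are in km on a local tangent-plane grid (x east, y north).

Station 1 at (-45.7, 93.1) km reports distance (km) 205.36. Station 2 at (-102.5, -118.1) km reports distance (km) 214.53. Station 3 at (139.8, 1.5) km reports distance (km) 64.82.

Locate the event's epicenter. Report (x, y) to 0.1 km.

101.1 km east, -50.5 km north

Circle about each station: (x + 45.7)² + (y − 93.1)² = 205.36²; (x + 102.5)² + (y + 118.1)² = 214.53²; (x − 139.8)² + (y − 1.5)² = 64.82².
Subtracting pairs of circle equations eliminates x²+y² and gives linear equations (the radical axes):
-113.6 x − 422.4 y = 9847.37
371.0 x − 183.2 y = 46761.29
Solving the 2×2 system: x ≈ 101.1, y ≈ -50.5 km.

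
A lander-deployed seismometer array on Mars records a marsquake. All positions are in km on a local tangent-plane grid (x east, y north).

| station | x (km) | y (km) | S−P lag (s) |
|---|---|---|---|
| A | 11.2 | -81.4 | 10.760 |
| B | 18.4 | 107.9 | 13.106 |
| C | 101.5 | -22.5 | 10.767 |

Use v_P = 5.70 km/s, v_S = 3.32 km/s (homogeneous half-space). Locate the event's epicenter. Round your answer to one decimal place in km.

Distance from S−P lag: d = Δt · v_P v_S / (v_P − v_S) = Δt · (5.70·3.32)/(5.70−3.32) ≈ 7.9513·Δt.
So d_A = 85.56, d_B = 104.21, d_C = 85.61 km.
Circle about each station: (x − 11.2)² + (y + 81.4)² = 85.56²; (x − 18.4)² + (y − 107.9)² = 104.21²; (x − 101.5)² + (y + 22.5)² = 85.61².
Subtracting pairs of circle equations eliminates x²+y² and gives linear equations (the radical axes):
14.4 x + 378.6 y = 1690.36
180.6 x + 117.8 y = 4048.54
Solving the 2×2 system: x ≈ 20.0, y ≈ 3.7 km.

20.0 km east, 3.7 km north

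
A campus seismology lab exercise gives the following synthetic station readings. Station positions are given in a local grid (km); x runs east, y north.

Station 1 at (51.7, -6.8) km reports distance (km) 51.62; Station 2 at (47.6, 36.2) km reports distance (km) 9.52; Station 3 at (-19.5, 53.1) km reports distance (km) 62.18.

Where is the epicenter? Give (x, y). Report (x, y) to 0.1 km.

Circle about each station: (x − 51.7)² + (y + 6.8)² = 51.62²; (x − 47.6)² + (y − 36.2)² = 9.52²; (x + 19.5)² + (y − 53.1)² = 62.18².
Subtracting the Station 1 equation from the Station 2 and Station 3 equations removes the quadratic terms:
-8.2 x + 86.0 y = 3431.06
-142.4 x + 119.8 y = -721.00
Solving the 2×2 system: x ≈ 42.0, y ≈ 43.9 km.
Check against Station 1 (with the unrounded x, y): √((x − 51.7)²+(y + 6.8)²) = 51.62 ≈ 51.62 km. ✓

x ≈ 42.0 km, y ≈ 43.9 km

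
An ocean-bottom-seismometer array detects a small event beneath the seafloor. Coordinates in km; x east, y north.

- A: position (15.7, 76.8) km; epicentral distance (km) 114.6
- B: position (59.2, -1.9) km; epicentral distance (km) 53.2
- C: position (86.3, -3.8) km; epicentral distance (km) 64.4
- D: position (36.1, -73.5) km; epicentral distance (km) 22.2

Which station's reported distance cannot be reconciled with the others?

Solve using three stations at a time. Using B, C, D (subtract circle equations pairwise → linear system) gives (x, y) ≈ (44.9, -53.1).
Distances from that point to each station vs reported:
  A: calculated 133.2 vs reported 114.6 → residual 18.6 km
  B: calculated 53.2 vs reported 53.2 → residual 0.0 km
  C: calculated 64.4 vs reported 64.4 → residual 0.0 km
  D: calculated 22.2 vs reported 22.2 → residual 0.0 km
B, C, D are mutually consistent (residuals ≈ 0); A is off by 18.6 km.

A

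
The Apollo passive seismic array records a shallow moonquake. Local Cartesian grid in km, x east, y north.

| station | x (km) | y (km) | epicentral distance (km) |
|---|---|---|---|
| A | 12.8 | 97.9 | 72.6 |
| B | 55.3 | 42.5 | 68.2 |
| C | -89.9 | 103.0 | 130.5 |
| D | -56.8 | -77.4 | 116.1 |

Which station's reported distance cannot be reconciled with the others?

C

Solve using three stations at a time. Using A, B, D (subtract circle equations pairwise → linear system) gives (x, y) ≈ (-11.6, 29.6).
Distances from that point to each station vs reported:
  A: calculated 72.6 vs reported 72.6 → residual 0.0 km
  B: calculated 68.2 vs reported 68.2 → residual 0.0 km
  C: calculated 107.3 vs reported 130.5 → residual 23.2 km
  D: calculated 116.1 vs reported 116.1 → residual 0.0 km
A, B, D are mutually consistent (residuals ≈ 0); C is off by 23.2 km.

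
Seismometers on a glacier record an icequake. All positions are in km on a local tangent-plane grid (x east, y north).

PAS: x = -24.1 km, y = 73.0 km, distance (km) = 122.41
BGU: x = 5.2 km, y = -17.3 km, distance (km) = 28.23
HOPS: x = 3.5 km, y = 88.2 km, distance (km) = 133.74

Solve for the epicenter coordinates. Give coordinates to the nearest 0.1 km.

Circle about each station: (x + 24.1)² + (y − 73.0)² = 122.41²; (x − 5.2)² + (y + 17.3)² = 28.23²; (x − 3.5)² + (y − 88.2)² = 133.74².
Subtracting pairs of circle equations eliminates x²+y² and gives linear equations (the radical axes):
58.6 x − 180.6 y = 8603.80
55.2 x + 30.4 y = -1020.50
Solving the 2×2 system: x ≈ 6.6, y ≈ -45.5 km.

(6.6, -45.5)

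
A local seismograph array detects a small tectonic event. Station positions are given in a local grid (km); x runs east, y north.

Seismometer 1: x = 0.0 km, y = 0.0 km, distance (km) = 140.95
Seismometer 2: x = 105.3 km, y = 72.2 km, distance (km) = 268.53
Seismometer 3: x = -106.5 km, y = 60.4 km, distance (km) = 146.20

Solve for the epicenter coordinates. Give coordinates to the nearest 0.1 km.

(-111.9, -85.7)

Circle about each station: x² + y² = 140.95²; (x − 105.3)² + (y − 72.2)² = 268.53²; (x + 106.5)² + (y − 60.4)² = 146.20².
Subtracting pairs of circle equations eliminates x²+y² and gives linear equations (the radical axes):
210.6 x + 144.4 y = -35940.53
-213.0 x + 120.8 y = 13482.87
Solving the 2×2 system: x ≈ -111.9, y ≈ -85.7 km.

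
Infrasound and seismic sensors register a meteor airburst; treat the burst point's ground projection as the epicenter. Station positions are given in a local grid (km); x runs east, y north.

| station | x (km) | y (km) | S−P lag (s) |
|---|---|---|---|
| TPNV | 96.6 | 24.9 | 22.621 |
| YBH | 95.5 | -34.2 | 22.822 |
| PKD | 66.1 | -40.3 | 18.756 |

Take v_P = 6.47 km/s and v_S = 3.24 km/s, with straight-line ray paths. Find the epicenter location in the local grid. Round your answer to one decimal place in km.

x ≈ -48.3 km, y ≈ 1.3 km

Distance from S−P lag: d = Δt · v_P v_S / (v_P − v_S) = Δt · (6.47·3.24)/(6.47−3.24) ≈ 6.4900·Δt.
So d_TPNV = 146.81, d_YBH = 148.12, d_PKD = 121.73 km.
Circle about each station: (x − 96.6)² + (y − 24.9)² = 146.81²; (x − 95.5)² + (y + 34.2)² = 148.12²; (x − 66.1)² + (y + 40.3)² = 121.73².
Subtracting pairs of circle equations eliminates x²+y² and gives linear equations (the radical axes):
-2.2 x − 118.2 y = -48.04
-61.0 x − 130.4 y = 2776.71
Solving the 2×2 system: x ≈ -48.3, y ≈ 1.3 km.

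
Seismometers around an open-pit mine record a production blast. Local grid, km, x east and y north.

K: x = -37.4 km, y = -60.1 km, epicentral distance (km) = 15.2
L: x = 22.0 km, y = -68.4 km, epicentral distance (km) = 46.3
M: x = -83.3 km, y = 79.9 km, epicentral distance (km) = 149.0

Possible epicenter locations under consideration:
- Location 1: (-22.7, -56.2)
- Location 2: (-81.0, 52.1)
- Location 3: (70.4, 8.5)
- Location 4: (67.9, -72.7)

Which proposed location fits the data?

Location 1

For each candidate, compare |candidate − station| to the reported distance:
Location 1: residuals K 0.0, L 0.0, M 0.0 → max 0.0 km
Location 2: residuals K 105.2, L 112.2, M 121.1 → max 121.1 km
Location 3: residuals K 112.6, L 44.6, M 20.5 → max 112.6 km
Location 4: residuals K 90.9, L 0.2, M 65.8 → max 90.9 km
Only Location 1 has all residuals ≈ 0.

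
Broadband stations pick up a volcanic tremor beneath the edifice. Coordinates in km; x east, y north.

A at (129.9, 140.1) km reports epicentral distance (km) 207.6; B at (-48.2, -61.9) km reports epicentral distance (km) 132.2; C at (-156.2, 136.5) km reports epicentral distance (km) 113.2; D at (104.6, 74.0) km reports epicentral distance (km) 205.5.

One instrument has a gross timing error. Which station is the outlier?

Solve using three stations at a time. Using A, B, C (subtract circle equations pairwise → linear system) gives (x, y) ≈ (-65.2, 69.2).
Distances from that point to each station vs reported:
  A: calculated 207.6 vs reported 207.6 → residual 0.0 km
  B: calculated 132.2 vs reported 132.2 → residual 0.0 km
  C: calculated 113.2 vs reported 113.2 → residual 0.0 km
  D: calculated 169.9 vs reported 205.5 → residual 35.6 km
A, B, C are mutually consistent (residuals ≈ 0); D is off by 35.6 km.

D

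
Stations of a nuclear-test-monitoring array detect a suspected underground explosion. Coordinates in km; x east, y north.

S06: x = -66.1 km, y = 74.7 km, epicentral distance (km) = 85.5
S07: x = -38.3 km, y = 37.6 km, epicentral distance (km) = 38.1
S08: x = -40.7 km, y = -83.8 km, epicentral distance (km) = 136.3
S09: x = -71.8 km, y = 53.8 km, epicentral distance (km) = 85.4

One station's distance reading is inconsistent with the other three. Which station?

Solve using three stations at a time. Using S06, S08, S09 (subtract circle equations pairwise → linear system) gives (x, y) ≈ (12.7, 41.6).
Distances from that point to each station vs reported:
  S06: calculated 85.4 vs reported 85.5 → residual 0.1 km
  S07: calculated 51.1 vs reported 38.1 → residual 13.0 km
  S08: calculated 136.3 vs reported 136.3 → residual 0.0 km
  S09: calculated 85.3 vs reported 85.4 → residual 0.1 km
S06, S08, S09 are mutually consistent (residuals ≈ 0); S07 is off by 13.0 km.

S07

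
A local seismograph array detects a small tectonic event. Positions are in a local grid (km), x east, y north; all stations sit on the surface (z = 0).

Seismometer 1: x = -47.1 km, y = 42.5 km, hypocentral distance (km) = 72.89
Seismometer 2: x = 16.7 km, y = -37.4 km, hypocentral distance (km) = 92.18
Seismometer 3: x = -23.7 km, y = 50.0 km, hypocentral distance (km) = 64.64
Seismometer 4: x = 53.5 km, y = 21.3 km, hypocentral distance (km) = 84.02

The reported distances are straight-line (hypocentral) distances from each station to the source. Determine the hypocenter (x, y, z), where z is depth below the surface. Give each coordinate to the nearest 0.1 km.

Each station gives a sphere (x−x_i)² + (y−y_i)² + z² = d_i² (stations at z=0).
Subtracting the Seismometer 1 sphere from Seismometer 2 and Seismometer 3: z² cancels, leaving linear equations in x and y:
127.6 x − 159.8 y = -5531.21
46.8 x + 15.0 y = 171.65
Solving: x ≈ -5.913, y ≈ 29.892 km (keep extra digits for the depth step; rounded: -5.9, 29.9).
Then from the Seismometer 1 sphere: z² = 72.89² − (x + 47.1)² − (y − 42.5)² with x = -5.913, y = 29.892, so z ≈ 58.802 ≈ 58.8 km.
Check against Seismometer 4 (with the unrounded solution): distance 84.03 ≈ 84.02 km. ✓

(-5.9, 29.9, 58.8)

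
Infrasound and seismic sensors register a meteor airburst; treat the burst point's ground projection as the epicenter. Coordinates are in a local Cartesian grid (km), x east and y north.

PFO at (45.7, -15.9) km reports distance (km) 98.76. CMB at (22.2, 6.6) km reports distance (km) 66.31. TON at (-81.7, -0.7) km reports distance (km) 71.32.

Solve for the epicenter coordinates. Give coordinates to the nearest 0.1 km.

x ≈ -29.6 km, y ≈ 48.0 km

Circle about each station: (x − 45.7)² + (y + 15.9)² = 98.76²; (x − 22.2)² + (y − 6.6)² = 66.31²; (x + 81.7)² + (y + 0.7)² = 71.32².
Subtracting pairs of circle equations eliminates x²+y² and gives linear equations (the radical axes):
-47.0 x + 45.0 y = 3551.62
-254.8 x + 30.4 y = 9001.08
Solving the 2×2 system: x ≈ -29.6, y ≈ 48.0 km.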